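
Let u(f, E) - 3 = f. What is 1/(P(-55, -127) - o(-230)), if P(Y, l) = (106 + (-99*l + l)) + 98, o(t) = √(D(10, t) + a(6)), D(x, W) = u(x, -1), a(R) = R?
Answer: 12650/160022481 + √19/160022481 ≈ 7.9079e-5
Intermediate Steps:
u(f, E) = 3 + f
D(x, W) = 3 + x
o(t) = √19 (o(t) = √((3 + 10) + 6) = √(13 + 6) = √19)
P(Y, l) = 204 - 98*l (P(Y, l) = (106 - 98*l) + 98 = 204 - 98*l)
1/(P(-55, -127) - o(-230)) = 1/((204 - 98*(-127)) - √19) = 1/((204 + 12446) - √19) = 1/(12650 - √19)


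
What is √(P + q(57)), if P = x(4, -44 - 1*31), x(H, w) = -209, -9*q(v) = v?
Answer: I*√1938/3 ≈ 14.674*I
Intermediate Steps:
q(v) = -v/9
P = -209
√(P + q(57)) = √(-209 - ⅑*57) = √(-209 - 19/3) = √(-646/3) = I*√1938/3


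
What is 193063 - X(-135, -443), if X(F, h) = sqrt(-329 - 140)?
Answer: 193063 - I*sqrt(469) ≈ 1.9306e+5 - 21.656*I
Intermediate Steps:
X(F, h) = I*sqrt(469) (X(F, h) = sqrt(-469) = I*sqrt(469))
193063 - X(-135, -443) = 193063 - I*sqrt(469)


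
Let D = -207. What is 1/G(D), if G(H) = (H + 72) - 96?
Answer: -1/231 ≈ -0.0043290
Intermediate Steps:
G(H) = -24 + H (G(H) = (72 + H) - 96 = -24 + H)
1/G(D) = 1/(-24 - 207) = 1/(-231) = -1/231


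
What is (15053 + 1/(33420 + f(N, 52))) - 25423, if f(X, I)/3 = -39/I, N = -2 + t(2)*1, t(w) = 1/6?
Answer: -1386168266/133671 ≈ -10370.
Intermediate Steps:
t(w) = ⅙
N = -11/6 (N = -2 + (⅙)*1 = -2 + ⅙ = -11/6 ≈ -1.8333)
f(X, I) = -117/I (f(X, I) = 3*(-39/I) = -117/I)
(15053 + 1/(33420 + f(N, 52))) - 25423 = (15053 + 1/(33420 - 117/52)) - 25423 = (15053 + 1/(33420 - 117*1/52)) - 25423 = (15053 + 1/(33420 - 9/4)) - 25423 = (15053 + 1/(133671/4)) - 25423 = (15053 + 4/133671) - 25423 = 2012149567/133671 - 25423 = -1386168266/133671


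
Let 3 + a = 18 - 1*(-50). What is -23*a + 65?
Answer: -1430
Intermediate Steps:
a = 65 (a = -3 + (18 - 1*(-50)) = -3 + (18 + 50) = -3 + 68 = 65)
-23*a + 65 = -23*65 + 65 = -1495 + 65 = -1430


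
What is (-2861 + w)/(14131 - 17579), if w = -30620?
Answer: 33481/3448 ≈ 9.7103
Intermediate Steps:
(-2861 + w)/(14131 - 17579) = (-2861 - 30620)/(14131 - 17579) = -33481/(-3448) = -33481*(-1/3448) = 33481/3448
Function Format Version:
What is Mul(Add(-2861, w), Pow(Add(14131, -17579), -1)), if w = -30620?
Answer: Rational(33481, 3448) ≈ 9.7103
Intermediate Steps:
Mul(Add(-2861, w), Pow(Add(14131, -17579), -1)) = Mul(Add(-2861, -30620), Pow(Add(14131, -17579), -1)) = Mul(-33481, Pow(-3448, -1)) = Mul(-33481, Rational(-1, 3448)) = Rational(33481, 3448)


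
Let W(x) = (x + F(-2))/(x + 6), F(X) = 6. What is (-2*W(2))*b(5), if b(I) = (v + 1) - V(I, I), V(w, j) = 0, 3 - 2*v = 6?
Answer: 1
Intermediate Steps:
v = -3/2 (v = 3/2 - ½*6 = 3/2 - 3 = -3/2 ≈ -1.5000)
W(x) = 1 (W(x) = (x + 6)/(x + 6) = (6 + x)/(6 + x) = 1)
b(I) = -½ (b(I) = (-3/2 + 1) - 1*0 = -½ + 0 = -½)
(-2*W(2))*b(5) = -2*1*(-½) = -2*(-½) = 1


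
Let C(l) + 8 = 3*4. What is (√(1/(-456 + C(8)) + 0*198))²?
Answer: -1/452 ≈ -0.0022124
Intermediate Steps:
C(l) = 4 (C(l) = -8 + 3*4 = -8 + 12 = 4)
(√(1/(-456 + C(8)) + 0*198))² = (√(1/(-456 + 4) + 0*198))² = (√(1/(-452) + 0))² = (√(-1/452 + 0))² = (√(-1/452))² = (I*√113/226)² = -1/452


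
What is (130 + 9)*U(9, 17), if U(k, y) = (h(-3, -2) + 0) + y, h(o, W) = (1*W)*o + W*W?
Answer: 3753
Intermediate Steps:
h(o, W) = W² + W*o (h(o, W) = W*o + W² = W² + W*o)
U(k, y) = 10 + y (U(k, y) = (-2*(-2 - 3) + 0) + y = (-2*(-5) + 0) + y = (10 + 0) + y = 10 + y)
(130 + 9)*U(9, 17) = (130 + 9)*(10 + 17) = 139*27 = 3753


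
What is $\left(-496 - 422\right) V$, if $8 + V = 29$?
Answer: $-19278$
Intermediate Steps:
$V = 21$ ($V = -8 + 29 = 21$)
$\left(-496 - 422\right) V = \left(-496 - 422\right) 21 = \left(-918\right) 21 = -19278$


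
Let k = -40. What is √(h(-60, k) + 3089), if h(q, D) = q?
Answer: √3029 ≈ 55.036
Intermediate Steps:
√(h(-60, k) + 3089) = √(-60 + 3089) = √3029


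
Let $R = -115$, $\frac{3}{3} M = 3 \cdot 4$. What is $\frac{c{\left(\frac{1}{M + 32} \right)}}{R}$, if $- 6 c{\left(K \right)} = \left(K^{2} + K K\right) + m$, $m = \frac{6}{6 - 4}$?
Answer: $\frac{581}{133584} \approx 0.0043493$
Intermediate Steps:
$M = 12$ ($M = 3 \cdot 4 = 12$)
$m = 3$ ($m = \frac{6}{2} = 6 \cdot \frac{1}{2} = 3$)
$c{\left(K \right)} = - \frac{1}{2} - \frac{K^{2}}{3}$ ($c{\left(K \right)} = - \frac{\left(K^{2} + K K\right) + 3}{6} = - \frac{\left(K^{2} + K^{2}\right) + 3}{6} = - \frac{2 K^{2} + 3}{6} = - \frac{3 + 2 K^{2}}{6} = - \frac{1}{2} - \frac{K^{2}}{3}$)
$\frac{c{\left(\frac{1}{M + 32} \right)}}{R} = \frac{- \frac{1}{2} - \frac{\left(\frac{1}{12 + 32}\right)^{2}}{3}}{-115} = \left(- \frac{1}{2} - \frac{\left(\frac{1}{44}\right)^{2}}{3}\right) \left(- \frac{1}{115}\right) = \left(- \frac{1}{2} - \frac{1}{3 \cdot 1936}\right) \left(- \frac{1}{115}\right) = \left(- \frac{1}{2} - \frac{1}{5808}\right) \left(- \frac{1}{115}\right) = \left(- \frac{2905}{5808}\right) \left(- \frac{1}{115}\right) = \frac{581}{133584}$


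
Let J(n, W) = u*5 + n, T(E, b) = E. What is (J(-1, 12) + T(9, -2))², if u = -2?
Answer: 4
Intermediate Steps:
J(n, W) = -10 + n (J(n, W) = -2*5 + n = -10 + n)
(J(-1, 12) + T(9, -2))² = ((-10 - 1) + 9)² = (-11 + 9)² = (-2)² = 4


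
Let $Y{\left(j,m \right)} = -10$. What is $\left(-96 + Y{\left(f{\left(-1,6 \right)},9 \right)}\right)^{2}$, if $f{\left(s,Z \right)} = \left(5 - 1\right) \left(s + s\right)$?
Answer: $11236$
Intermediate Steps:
$f{\left(s,Z \right)} = 8 s$ ($f{\left(s,Z \right)} = 4 \cdot 2 s = 8 s$)
$\left(-96 + Y{\left(f{\left(-1,6 \right)},9 \right)}\right)^{2} = \left(-96 - 10\right)^{2} = \left(-106\right)^{2} = 11236$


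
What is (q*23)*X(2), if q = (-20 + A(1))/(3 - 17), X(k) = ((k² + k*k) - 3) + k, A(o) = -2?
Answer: 253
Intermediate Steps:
X(k) = -3 + k + 2*k² (X(k) = ((k² + k²) - 3) + k = (2*k² - 3) + k = (-3 + 2*k²) + k = -3 + k + 2*k²)
q = 11/7 (q = (-20 - 2)/(3 - 17) = -22/(-14) = -22*(-1/14) = 11/7 ≈ 1.5714)
(q*23)*X(2) = ((11/7)*23)*(-3 + 2 + 2*2²) = 253*(-3 + 2 + 2*4)/7 = 253*(-3 + 2 + 8)/7 = (253/7)*7 = 253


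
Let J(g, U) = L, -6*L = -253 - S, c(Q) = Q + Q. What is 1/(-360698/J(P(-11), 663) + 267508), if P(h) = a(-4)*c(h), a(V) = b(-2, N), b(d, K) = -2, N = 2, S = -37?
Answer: 18/4634795 ≈ 3.8837e-6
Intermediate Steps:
c(Q) = 2*Q
a(V) = -2
P(h) = -4*h
L = 36 (L = -(-253 - 1*(-37))/6 = -(-253 + 37)/6 = -⅙*(-216) = 36)
J(g, U) = 36
1/(-360698/J(P(-11), 663) + 267508) = 1/(-360698/36 + 267508) = 1/(-360698*1/36 + 267508) = 1/(-180349/18 + 267508) = 1/(4634795/18) = 18/4634795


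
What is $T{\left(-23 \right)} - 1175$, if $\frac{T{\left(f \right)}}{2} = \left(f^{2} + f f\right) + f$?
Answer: $895$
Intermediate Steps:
$T{\left(f \right)} = 2 f + 4 f^{2}$ ($T{\left(f \right)} = 2 \left(\left(f^{2} + f f\right) + f\right) = 2 \left(\left(f^{2} + f^{2}\right) + f\right) = 2 \left(2 f^{2} + f\right) = 2 \left(f + 2 f^{2}\right) = 2 f + 4 f^{2}$)
$T{\left(-23 \right)} - 1175 = 2 \left(-23\right) \left(1 + 2 \left(-23\right)\right) - 1175 = 2 \left(-23\right) \left(1 - 46\right) - 1175 = 2 \left(-23\right) \left(-45\right) - 1175 = 2070 - 1175 = 895$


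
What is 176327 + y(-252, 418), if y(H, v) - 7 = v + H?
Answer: 176500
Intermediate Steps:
y(H, v) = 7 + H + v (y(H, v) = 7 + (v + H) = 7 + (H + v) = 7 + H + v)
176327 + y(-252, 418) = 176327 + (7 - 252 + 418) = 176327 + 173 = 176500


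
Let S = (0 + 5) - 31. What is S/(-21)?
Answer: 26/21 ≈ 1.2381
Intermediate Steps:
S = -26 (S = 5 - 31 = -26)
S/(-21) = -26/(-21) = -26*(-1/21) = 26/21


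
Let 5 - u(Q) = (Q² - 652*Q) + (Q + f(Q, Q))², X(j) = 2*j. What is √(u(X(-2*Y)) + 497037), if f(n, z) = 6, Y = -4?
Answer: √506734 ≈ 711.85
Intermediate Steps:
u(Q) = 5 - Q² - (6 + Q)² + 652*Q (u(Q) = 5 - ((Q² - 652*Q) + (Q + 6)²) = 5 - ((Q² - 652*Q) + (6 + Q)²) = 5 - (Q² + (6 + Q)² - 652*Q) = 5 + (-Q² - (6 + Q)² + 652*Q) = 5 - Q² - (6 + Q)² + 652*Q)
√(u(X(-2*Y)) + 497037) = √((-31 - 2*(2*(-2*(-4)))² + 640*(2*(-2*(-4)))) + 497037) = √((-31 - 2*(2*8)² + 640*(2*8)) + 497037) = √((-31 - 2*16² + 640*16) + 497037) = √((-31 - 2*256 + 10240) + 497037) = √((-31 - 512 + 10240) + 497037) = √(9697 + 497037) = √506734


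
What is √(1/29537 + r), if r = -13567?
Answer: I*√11836317054686/29537 ≈ 116.48*I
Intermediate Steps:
√(1/29537 + r) = √(1/29537 - 13567) = √(-400728478/29537) = I*√11836317054686/29537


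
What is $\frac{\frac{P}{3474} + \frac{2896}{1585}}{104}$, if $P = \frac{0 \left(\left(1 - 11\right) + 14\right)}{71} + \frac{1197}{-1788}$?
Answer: $\frac{1998515723}{113767293120} \approx 0.017567$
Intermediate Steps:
$P = - \frac{399}{596}$ ($P = 0 \left(-10 + 14\right) \frac{1}{71} + 1197 \left(- \frac{1}{1788}\right) = 0 \cdot 4 \cdot \frac{1}{71} - \frac{399}{596} = 0 \cdot \frac{1}{71} - \frac{399}{596} = 0 - \frac{399}{596} = - \frac{399}{596} \approx -0.66946$)
$\frac{\frac{P}{3474} + \frac{2896}{1585}}{104} = \frac{- \frac{399}{596 \cdot 3474} + \frac{2896}{1585}}{104} = \left(\left(- \frac{399}{596}\right) \frac{1}{3474} + 2896 \cdot \frac{1}{1585}\right) \frac{1}{104} = \left(- \frac{133}{690168} + \frac{2896}{1585}\right) \frac{1}{104} = \frac{1998515723}{1093916280} \cdot \frac{1}{104} = \frac{1998515723}{113767293120}$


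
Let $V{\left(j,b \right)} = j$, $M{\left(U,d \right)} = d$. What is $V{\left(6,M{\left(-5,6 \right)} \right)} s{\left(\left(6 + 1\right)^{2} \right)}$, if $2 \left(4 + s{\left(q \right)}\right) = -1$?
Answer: $-27$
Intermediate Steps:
$s{\left(q \right)} = - \frac{9}{2}$ ($s{\left(q \right)} = -4 + \frac{1}{2} \left(-1\right) = -4 - \frac{1}{2} = - \frac{9}{2}$)
$V{\left(6,M{\left(-5,6 \right)} \right)} s{\left(\left(6 + 1\right)^{2} \right)} = 6 \left(- \frac{9}{2}\right) = -27$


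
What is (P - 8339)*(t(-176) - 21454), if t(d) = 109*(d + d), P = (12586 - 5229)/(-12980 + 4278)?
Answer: 2170741023185/4351 ≈ 4.9891e+8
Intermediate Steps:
P = -7357/8702 (P = 7357/(-8702) = 7357*(-1/8702) = -7357/8702 ≈ -0.84544)
t(d) = 218*d (t(d) = 109*(2*d) = 218*d)
(P - 8339)*(t(-176) - 21454) = (-7357/8702 - 8339)*(218*(-176) - 21454) = -72573335*(-38368 - 21454)/8702 = -72573335/8702*(-59822) = 2170741023185/4351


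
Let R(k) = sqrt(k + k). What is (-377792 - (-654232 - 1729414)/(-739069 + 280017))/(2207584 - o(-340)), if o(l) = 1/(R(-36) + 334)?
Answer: 86714278415*(-3*sqrt(2) + 167*I)/(344289*(-245777685*I + 4415168*sqrt(2))) ≈ -0.17114 + 7.276e-12*I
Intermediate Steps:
R(k) = sqrt(2)*sqrt(k) (R(k) = sqrt(2*k) = sqrt(2)*sqrt(k))
o(l) = 1/(334 + 6*I*sqrt(2)) (o(l) = 1/(sqrt(2)*sqrt(-36) + 334) = 1/(sqrt(2)*(6*I) + 334) = 1/(6*I*sqrt(2) + 334) = 1/(334 + 6*I*sqrt(2)))
(-377792 - (-654232 - 1729414)/(-739069 + 280017))/(2207584 - o(-340)) = (-377792 - (-654232 - 1729414)/(-739069 + 280017))/(2207584 - (167/55814 - 3*I*sqrt(2)/55814)) = (-377792 - (-2383646)/(-459052))/(2207584 + (-167/55814 + 3*I*sqrt(2)/55814)) = (-377792 - (-2383646)*(-1)/459052)/(123214093209/55814 + 3*I*sqrt(2)/55814) = (-377792 - 1*1191823/229526)/(123214093209/55814 + 3*I*sqrt(2)/55814) = (-377792 - 1191823/229526)/(123214093209/55814 + 3*I*sqrt(2)/55814) = -86714278415/(229526*(123214093209/55814 + 3*I*sqrt(2)/55814))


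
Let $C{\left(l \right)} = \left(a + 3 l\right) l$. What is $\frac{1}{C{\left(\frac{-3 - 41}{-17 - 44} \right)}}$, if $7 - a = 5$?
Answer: $\frac{3721}{11176} \approx 0.33295$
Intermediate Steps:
$a = 2$ ($a = 7 - 5 = 2$)
$C{\left(l \right)} = l \left(2 + 3 l\right)$ ($C{\left(l \right)} = \left(2 + 3 l\right) l = l \left(2 + 3 l\right)$)
$\frac{1}{C{\left(\frac{-3 - 41}{-17 - 44} \right)}} = \frac{1}{\frac{-3 - 41}{-17 - 44} \left(2 + 3 \frac{-3 - 41}{-17 - 44}\right)} = \frac{1}{- \frac{44}{-61} \left(2 + 3 \left(- \frac{44}{-61}\right)\right)} = \frac{1}{\left(-44\right) \left(- \frac{1}{61}\right) \left(2 + 3 \left(\left(-44\right) \left(- \frac{1}{61}\right)\right)\right)} = \frac{1}{\frac{44}{61} \left(2 + 3 \cdot \frac{44}{61}\right)} = \frac{1}{\frac{44}{61} \left(2 + \frac{132}{61}\right)} = \frac{1}{\frac{44}{61} \cdot \frac{254}{61}} = \frac{1}{\frac{11176}{3721}} = \frac{3721}{11176}$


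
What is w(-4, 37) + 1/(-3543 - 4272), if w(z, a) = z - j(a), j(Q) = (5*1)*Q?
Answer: -1477036/7815 ≈ -189.00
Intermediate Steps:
j(Q) = 5*Q
w(z, a) = z - 5*a
w(-4, 37) + 1/(-3543 - 4272) = (-4 - 5*37) + 1/(-3543 - 4272) = (-4 - 185) + 1/(-7815) = -189 - 1/7815 = -1477036/7815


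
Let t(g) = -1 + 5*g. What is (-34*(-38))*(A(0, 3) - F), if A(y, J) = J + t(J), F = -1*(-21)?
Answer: -5168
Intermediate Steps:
F = 21
A(y, J) = -1 + 6*J (A(y, J) = J + (-1 + 5*J) = -1 + 6*J)
(-34*(-38))*(A(0, 3) - F) = (-34*(-38))*((-1 + 6*3) - 1*21) = 1292*((-1 + 18) - 21) = 1292*(17 - 21) = 1292*(-4) = -5168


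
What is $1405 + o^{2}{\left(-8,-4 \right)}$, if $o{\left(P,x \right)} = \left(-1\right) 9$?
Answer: $1486$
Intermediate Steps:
$o{\left(P,x \right)} = -9$
$1405 + o^{2}{\left(-8,-4 \right)} = 1405 + \left(-9\right)^{2} = 1405 + 81 = 1486$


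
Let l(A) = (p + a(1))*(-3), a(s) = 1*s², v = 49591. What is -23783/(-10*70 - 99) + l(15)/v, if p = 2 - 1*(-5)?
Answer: 69376681/2330777 ≈ 29.765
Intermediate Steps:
a(s) = s²
p = 7 (p = 2 + 5 = 7)
l(A) = -24 (l(A) = (7 + 1²)*(-3) = (7 + 1)*(-3) = 8*(-3) = -24)
-23783/(-10*70 - 99) + l(15)/v = -23783/(-10*70 - 99) - 24/49591 = -23783/(-700 - 99) - 24*1/49591 = -23783/(-799) - 24/49591 = -23783*(-1/799) - 24/49591 = 1399/47 - 24/49591 = 69376681/2330777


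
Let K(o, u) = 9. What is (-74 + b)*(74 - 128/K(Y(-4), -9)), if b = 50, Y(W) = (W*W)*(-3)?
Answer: -4304/3 ≈ -1434.7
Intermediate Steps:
Y(W) = -3*W² (Y(W) = W²*(-3) = -3*W²)
(-74 + b)*(74 - 128/K(Y(-4), -9)) = (-74 + 50)*(74 - 128/9) = -24*(74 - 128*⅑) = -24*(74 - 128/9) = -24*538/9 = -4304/3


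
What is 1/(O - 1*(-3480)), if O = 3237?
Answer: 1/6717 ≈ 0.00014888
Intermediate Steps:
1/(O - 1*(-3480)) = 1/(3237 - 1*(-3480)) = 1/(3237 + 3480) = 1/6717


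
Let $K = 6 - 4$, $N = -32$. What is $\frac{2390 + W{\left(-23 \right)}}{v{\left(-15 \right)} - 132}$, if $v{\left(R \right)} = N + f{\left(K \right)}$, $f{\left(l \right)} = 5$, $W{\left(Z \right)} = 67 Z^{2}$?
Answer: $- \frac{12611}{53} \approx -237.94$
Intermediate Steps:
$K = 2$
$v{\left(R \right)} = -27$ ($v{\left(R \right)} = -32 + 5 = -27$)
$\frac{2390 + W{\left(-23 \right)}}{v{\left(-15 \right)} - 132} = \frac{2390 + 67 \left(-23\right)^{2}}{-27 - 132} = \frac{2390 + 67 \cdot 529}{-27 - 132} = \frac{2390 + 35443}{-159} = 37833 \left(- \frac{1}{159}\right) = - \frac{12611}{53}$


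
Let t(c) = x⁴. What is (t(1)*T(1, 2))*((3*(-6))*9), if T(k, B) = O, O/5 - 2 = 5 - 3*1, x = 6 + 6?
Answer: -67184640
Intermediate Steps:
x = 12
t(c) = 20736 (t(c) = 12⁴ = 20736)
O = 20 (O = 10 + 5*(5 - 3*1) = 10 + 5*(5 - 3) = 10 + 5*2 = 10 + 10 = 20)
T(k, B) = 20
(t(1)*T(1, 2))*((3*(-6))*9) = (20736*20)*((3*(-6))*9) = 414720*(-18*9) = 414720*(-162) = -67184640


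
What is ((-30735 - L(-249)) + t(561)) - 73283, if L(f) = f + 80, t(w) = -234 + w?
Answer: -103522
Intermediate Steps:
L(f) = 80 + f
((-30735 - L(-249)) + t(561)) - 73283 = ((-30735 - (80 - 249)) + (-234 + 561)) - 73283 = ((-30735 - 1*(-169)) + 327) - 73283 = ((-30735 + 169) + 327) - 73283 = (-30566 + 327) - 73283 = -30239 - 73283 = -103522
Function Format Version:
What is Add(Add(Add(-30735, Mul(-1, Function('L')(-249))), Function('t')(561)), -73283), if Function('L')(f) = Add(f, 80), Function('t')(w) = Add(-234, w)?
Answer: -103522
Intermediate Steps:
Function('L')(f) = Add(80, f)
Add(Add(Add(-30735, Mul(-1, Function('L')(-249))), Function('t')(561)), -73283) = Add(Add(Add(-30735, Mul(-1, Add(80, -249))), Add(-234, 561)), -73283) = Add(Add(Add(-30735, Mul(-1, -169)), 327), -73283) = Add(Add(Add(-30735, 169), 327), -73283) = Add(Add(-30566, 327), -73283) = Add(-30239, -73283) = -103522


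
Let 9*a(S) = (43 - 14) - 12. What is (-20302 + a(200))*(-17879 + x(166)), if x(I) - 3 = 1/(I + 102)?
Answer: 875277921667/2412 ≈ 3.6288e+8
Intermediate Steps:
x(I) = 3 + 1/(102 + I) (x(I) = 3 + 1/(I + 102) = 3 + 1/(102 + I))
a(S) = 17/9 (a(S) = ((43 - 14) - 12)/9 = (29 - 12)/9 = (⅑)*17 = 17/9)
(-20302 + a(200))*(-17879 + x(166)) = (-20302 + 17/9)*(-17879 + (307 + 3*166)/(102 + 166)) = -182701*(-17879 + (307 + 498)/268)/9 = -182701*(-17879 + (1/268)*805)/9 = -182701*(-17879 + 805/268)/9 = -182701/9*(-4790767/268) = 875277921667/2412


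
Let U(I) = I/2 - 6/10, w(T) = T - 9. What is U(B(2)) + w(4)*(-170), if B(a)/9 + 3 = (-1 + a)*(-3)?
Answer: 4112/5 ≈ 822.40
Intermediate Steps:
w(T) = -9 + T
B(a) = -27*a (B(a) = -27 + 9*((-1 + a)*(-3)) = -27 + 9*(3 - 3*a) = -27 + (27 - 27*a) = -27*a)
U(I) = -3/5 + I/2 (U(I) = I*(1/2) - 6*1/10 = I/2 - 3/5 = -3/5 + I/2)
U(B(2)) + w(4)*(-170) = (-3/5 + (-27*2)/2) + (-9 + 4)*(-170) = (-3/5 + (1/2)*(-54)) - 5*(-170) = (-3/5 - 27) + 850 = -138/5 + 850 = 4112/5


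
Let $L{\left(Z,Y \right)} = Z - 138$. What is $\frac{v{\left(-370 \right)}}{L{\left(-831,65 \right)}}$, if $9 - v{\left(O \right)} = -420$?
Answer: $- \frac{143}{323} \approx -0.44272$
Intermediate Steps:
$L{\left(Z,Y \right)} = -138 + Z$ ($L{\left(Z,Y \right)} = Z - 138 = -138 + Z$)
$v{\left(O \right)} = 429$ ($v{\left(O \right)} = 9 - -420 = 9 + 420 = 429$)
$\frac{v{\left(-370 \right)}}{L{\left(-831,65 \right)}} = \frac{429}{-138 - 831} = \frac{429}{-969} = 429 \left(- \frac{1}{969}\right) = - \frac{143}{323}$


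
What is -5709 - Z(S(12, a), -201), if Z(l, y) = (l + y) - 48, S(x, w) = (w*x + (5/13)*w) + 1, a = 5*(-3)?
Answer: -68578/13 ≈ -5275.2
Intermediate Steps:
a = -15
S(x, w) = 1 + 5*w/13 + w*x (S(x, w) = (w*x + (5*(1/13))*w) + 1 = (w*x + 5*w/13) + 1 = (5*w/13 + w*x) + 1 = 1 + 5*w/13 + w*x)
Z(l, y) = -48 + l + y
-5709 - Z(S(12, a), -201) = -5709 - (-48 + (1 + (5/13)*(-15) - 15*12) - 201) = -5709 - (-48 + (1 - 75/13 - 180) - 201) = -5709 - (-48 - 2402/13 - 201) = -5709 - 1*(-5639/13) = -5709 + 5639/13 = -68578/13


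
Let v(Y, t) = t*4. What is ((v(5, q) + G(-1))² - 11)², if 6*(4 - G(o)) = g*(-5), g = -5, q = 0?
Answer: 156025/1296 ≈ 120.39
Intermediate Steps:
G(o) = -⅙ (G(o) = 4 - (-5)*(-5)/6 = 4 - ⅙*25 = 4 - 25/6 = -⅙)
v(Y, t) = 4*t
((v(5, q) + G(-1))² - 11)² = ((4*0 - ⅙)² - 11)² = ((0 - ⅙)² - 11)² = ((-⅙)² - 11)² = (1/36 - 11)² = (-395/36)² = 156025/1296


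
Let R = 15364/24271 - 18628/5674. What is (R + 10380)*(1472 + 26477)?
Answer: 19970996850368466/68856827 ≈ 2.9004e+8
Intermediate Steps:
R = -182472426/68856827 (R = 15364*(1/24271) - 18628*1/5674 = 15364/24271 - 9314/2837 = -182472426/68856827 ≈ -2.6500)
(R + 10380)*(1472 + 26477) = (-182472426/68856827 + 10380)*(1472 + 26477) = (714551391834/68856827)*27949 = 19970996850368466/68856827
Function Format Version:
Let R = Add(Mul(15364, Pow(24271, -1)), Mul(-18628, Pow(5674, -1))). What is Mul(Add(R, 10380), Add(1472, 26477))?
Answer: Rational(19970996850368466, 68856827) ≈ 2.9004e+8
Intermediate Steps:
R = Rational(-182472426, 68856827) (R = Add(Mul(15364, Rational(1, 24271)), Mul(-18628, Rational(1, 5674))) = Add(Rational(15364, 24271), Rational(-9314, 2837)) = Rational(-182472426, 68856827) ≈ -2.6500)
Mul(Add(R, 10380), Add(1472, 26477)) = Mul(Add(Rational(-182472426, 68856827), 10380), Add(1472, 26477)) = Mul(Rational(714551391834, 68856827), 27949) = Rational(19970996850368466, 68856827)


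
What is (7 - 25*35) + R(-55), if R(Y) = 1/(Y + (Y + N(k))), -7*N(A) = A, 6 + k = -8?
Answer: -93745/108 ≈ -868.01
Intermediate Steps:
k = -14 (k = -6 - 8 = -14)
N(A) = -A/7
R(Y) = 1/(2 + 2*Y) (R(Y) = 1/(Y + (Y - ⅐*(-14))) = 1/(Y + (Y + 2)) = 1/(Y + (2 + Y)) = 1/(2 + 2*Y))
(7 - 25*35) + R(-55) = (7 - 25*35) + 1/(2*(1 - 55)) = (7 - 875) + (½)/(-54) = -868 + (½)*(-1/54) = -868 - 1/108 = -93745/108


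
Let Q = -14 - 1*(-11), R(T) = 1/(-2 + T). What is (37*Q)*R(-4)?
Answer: 37/2 ≈ 18.500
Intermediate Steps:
Q = -3 (Q = -14 + 11 = -3)
(37*Q)*R(-4) = (37*(-3))/(-2 - 4) = -111/(-6) = -111*(-⅙) = 37/2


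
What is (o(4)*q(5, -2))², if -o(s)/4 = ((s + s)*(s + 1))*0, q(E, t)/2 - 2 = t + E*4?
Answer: 0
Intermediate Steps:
q(E, t) = 4 + 2*t + 8*E (q(E, t) = 4 + 2*(t + E*4) = 4 + 2*(t + 4*E) = 4 + (2*t + 8*E) = 4 + 2*t + 8*E)
o(s) = 0 (o(s) = -4*(s + s)*(s + 1)*0 = -4*(2*s)*(1 + s)*0 = -4*2*s*(1 + s)*0 = -4*0 = 0)
(o(4)*q(5, -2))² = (0*(4 + 2*(-2) + 8*5))² = (0*(4 - 4 + 40))² = (0*40)² = 0² = 0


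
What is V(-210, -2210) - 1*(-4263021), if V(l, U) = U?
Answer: 4260811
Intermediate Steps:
V(-210, -2210) - 1*(-4263021) = -2210 - 1*(-4263021) = -2210 + 4263021 = 4260811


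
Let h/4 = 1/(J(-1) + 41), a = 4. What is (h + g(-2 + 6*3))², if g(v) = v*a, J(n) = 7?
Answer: 591361/144 ≈ 4106.7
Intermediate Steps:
g(v) = 4*v (g(v) = v*4 = 4*v)
h = 1/12 (h = 4/(7 + 41) = 4/48 = 4*(1/48) = 1/12 ≈ 0.083333)
(h + g(-2 + 6*3))² = (1/12 + 4*(-2 + 6*3))² = (1/12 + 4*(-2 + 18))² = (1/12 + 4*16)² = (1/12 + 64)² = (769/12)² = 591361/144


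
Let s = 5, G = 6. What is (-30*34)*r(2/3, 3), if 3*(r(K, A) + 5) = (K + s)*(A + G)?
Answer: -12240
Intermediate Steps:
r(K, A) = -5 + (5 + K)*(6 + A)/3 (r(K, A) = -5 + ((K + 5)*(A + 6))/3 = -5 + ((5 + K)*(6 + A))/3 = -5 + (5 + K)*(6 + A)/3)
(-30*34)*r(2/3, 3) = (-30*34)*(5 + 2*(2/3) + (5/3)*3 + (1/3)*3*(2/3)) = -1020*(5 + 2*(2*(1/3)) + 5 + (1/3)*3*(2*(1/3))) = -1020*(5 + 2*(2/3) + 5 + (1/3)*3*(2/3)) = -1020*(5 + 4/3 + 5 + 2/3) = -1020*12 = -12240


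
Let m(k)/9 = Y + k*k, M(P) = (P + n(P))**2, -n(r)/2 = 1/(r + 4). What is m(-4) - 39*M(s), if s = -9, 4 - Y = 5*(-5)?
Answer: -61986/25 ≈ -2479.4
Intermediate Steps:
Y = 29 (Y = 4 - 5*(-5) = 4 - 1*(-25) = 4 + 25 = 29)
n(r) = -2/(4 + r) (n(r) = -2/(r + 4) = -2/(4 + r))
M(P) = (P - 2/(4 + P))**2
m(k) = 261 + 9*k**2 (m(k) = 9*(29 + k*k) = 9*(29 + k**2) = 261 + 9*k**2)
m(-4) - 39*M(s) = (261 + 9*(-4)**2) - 39*(-9 - 2/(4 - 9))**2 = (261 + 9*16) - 39*(-9 - 2/(-5))**2 = (261 + 144) - 39*(-9 - 2*(-1/5))**2 = 405 - 39*(-9 + 2/5)**2 = 405 - 39*(-43/5)**2 = 405 - 39*1849/25 = 405 - 72111/25 = -61986/25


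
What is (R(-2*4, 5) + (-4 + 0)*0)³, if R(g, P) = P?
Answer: 125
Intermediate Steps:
(R(-2*4, 5) + (-4 + 0)*0)³ = (5 + (-4 + 0)*0)³ = (5 - 4*0)³ = (5 + 0)³ = 5³ = 125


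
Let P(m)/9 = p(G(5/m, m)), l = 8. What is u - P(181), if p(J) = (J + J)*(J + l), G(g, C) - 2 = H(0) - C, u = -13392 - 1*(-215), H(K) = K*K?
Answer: -564139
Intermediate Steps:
H(K) = K²
u = -13177 (u = -13392 + 215 = -13177)
G(g, C) = 2 - C (G(g, C) = 2 + (0² - C) = 2 + (0 - C) = 2 - C)
p(J) = 2*J*(8 + J) (p(J) = (J + J)*(J + 8) = (2*J)*(8 + J) = 2*J*(8 + J))
P(m) = 18*(2 - m)*(10 - m) (P(m) = 9*(2*(2 - m)*(8 + (2 - m))) = 9*(2*(2 - m)*(10 - m)) = 18*(2 - m)*(10 - m))
u - P(181) = -13177 - 18*(2 - 1*181)*(10 - 1*181) = -13177 - 18*(2 - 181)*(10 - 181) = -13177 - 18*(-179)*(-171) = -13177 - 1*550962 = -13177 - 550962 = -564139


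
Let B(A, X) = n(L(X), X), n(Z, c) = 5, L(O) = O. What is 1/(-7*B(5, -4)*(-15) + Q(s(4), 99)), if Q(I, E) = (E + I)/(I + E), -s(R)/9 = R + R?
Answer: 1/526 ≈ 0.0019011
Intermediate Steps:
s(R) = -18*R (s(R) = -9*(R + R) = -18*R)
B(A, X) = 5
Q(I, E) = 1 (Q(I, E) = (E + I)/(E + I) = 1)
1/(-7*B(5, -4)*(-15) + Q(s(4), 99)) = 1/(-7*5*(-15) + 1) = 1/(-35*(-15) + 1) = 1/(525 + 1) = 1/526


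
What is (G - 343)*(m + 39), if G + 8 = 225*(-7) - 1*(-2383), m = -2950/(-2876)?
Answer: 26303549/1438 ≈ 18292.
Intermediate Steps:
m = 1475/1438 (m = -2950*(-1/2876) = 1475/1438 ≈ 1.0257)
G = 800 (G = -8 + (225*(-7) - 1*(-2383)) = -8 + (-1575 + 2383) = -8 + 808 = 800)
(G - 343)*(m + 39) = (800 - 343)*(1475/1438 + 39) = 457*(57557/1438) = 26303549/1438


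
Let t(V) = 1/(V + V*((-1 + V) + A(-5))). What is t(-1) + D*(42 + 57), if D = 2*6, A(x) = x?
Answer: 7129/6 ≈ 1188.2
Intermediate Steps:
t(V) = 1/(V + V*(-6 + V)) (t(V) = 1/(V + V*((-1 + V) - 5)) = 1/(V + V*(-6 + V)))
D = 12
t(-1) + D*(42 + 57) = 1/((-1)*(-5 - 1)) + 12*(42 + 57) = -1/(-6) + 12*99 = -1*(-⅙) + 1188 = ⅙ + 1188 = 7129/6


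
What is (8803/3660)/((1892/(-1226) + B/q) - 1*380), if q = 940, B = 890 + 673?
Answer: -253623233/40057733943 ≈ -0.0063314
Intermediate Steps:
B = 1563
(8803/3660)/((1892/(-1226) + B/q) - 1*380) = (8803/3660)/((1892/(-1226) + 1563/940) - 1*380) = (8803*(1/3660))/((1892*(-1/1226) + 1563*(1/940)) - 380) = 8803/(3660*((-946/613 + 1563/940) - 380)) = 8803/(3660*(68879/576220 - 380)) = 8803/(3660*(-218894721/576220)) = (8803/3660)*(-576220/218894721) = -253623233/40057733943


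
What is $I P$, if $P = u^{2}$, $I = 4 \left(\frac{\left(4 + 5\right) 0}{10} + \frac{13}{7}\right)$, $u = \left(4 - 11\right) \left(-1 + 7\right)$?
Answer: $13104$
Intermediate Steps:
$u = -42$ ($u = \left(-7\right) 6 = -42$)
$I = \frac{52}{7}$ ($I = 4 \left(9 \cdot 0 \cdot \frac{1}{10} + 13 \cdot \frac{1}{7}\right) = 4 \left(0 \cdot \frac{1}{10} + \frac{13}{7}\right) = 4 \left(0 + \frac{13}{7}\right) = 4 \cdot \frac{13}{7} = \frac{52}{7} \approx 7.4286$)
$P = 1764$ ($P = \left(-42\right)^{2} = 1764$)
$I P = \frac{52}{7} \cdot 1764 = 13104$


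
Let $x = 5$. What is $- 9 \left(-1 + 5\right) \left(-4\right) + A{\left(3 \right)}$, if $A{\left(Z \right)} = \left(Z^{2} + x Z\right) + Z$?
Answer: $171$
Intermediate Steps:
$A{\left(Z \right)} = Z^{2} + 6 Z$ ($A{\left(Z \right)} = \left(Z^{2} + 5 Z\right) + Z = Z^{2} + 6 Z$)
$- 9 \left(-1 + 5\right) \left(-4\right) + A{\left(3 \right)} = - 9 \left(-1 + 5\right) \left(-4\right) + 3 \left(6 + 3\right) = - 9 \cdot 4 \left(-4\right) + 3 \cdot 9 = \left(-9\right) \left(-16\right) + 27 = 144 + 27 = 171$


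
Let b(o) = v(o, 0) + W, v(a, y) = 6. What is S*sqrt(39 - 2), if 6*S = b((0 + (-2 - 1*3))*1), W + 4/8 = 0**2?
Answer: 11*sqrt(37)/12 ≈ 5.5759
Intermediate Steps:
W = -1/2 (W = -1/2 + 0**2 = -1/2 + 0 = -1/2 ≈ -0.50000)
b(o) = 11/2 (b(o) = 6 - 1/2 = 11/2)
S = 11/12 (S = (1/6)*(11/2) = 11/12 ≈ 0.91667)
S*sqrt(39 - 2) = 11*sqrt(39 - 2)/12 = 11*sqrt(37)/12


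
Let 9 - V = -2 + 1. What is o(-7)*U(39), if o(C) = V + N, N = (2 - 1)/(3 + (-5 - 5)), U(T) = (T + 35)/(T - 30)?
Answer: 1702/21 ≈ 81.048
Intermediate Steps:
U(T) = (35 + T)/(-30 + T)
N = -1/7 (N = 1/(3 - 10) = 1/(-7) = 1*(-1/7) = -1/7 ≈ -0.14286)
V = 10 (V = 9 - (-2 + 1) = 9 - 1*(-1) = 9 + 1 = 10)
o(C) = 69/7 (o(C) = 10 - 1/7 = 69/7)
o(-7)*U(39) = 69*((35 + 39)/(-30 + 39))/7 = 69*(74/9)/7 = 69*((1/9)*74)/7 = (69/7)*(74/9) = 1702/21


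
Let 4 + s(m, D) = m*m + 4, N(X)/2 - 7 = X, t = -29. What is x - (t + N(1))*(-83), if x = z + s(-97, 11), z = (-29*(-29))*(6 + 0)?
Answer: 13376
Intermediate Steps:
N(X) = 14 + 2*X
s(m, D) = m² (s(m, D) = -4 + (m*m + 4) = -4 + (m² + 4) = -4 + (4 + m²) = m²)
z = 5046 (z = 841*6 = 5046)
x = 14455 (x = 5046 + (-97)² = 5046 + 9409 = 14455)
x - (t + N(1))*(-83) = 14455 - (-29 + (14 + 2*1))*(-83) = 14455 - (-29 + (14 + 2))*(-83) = 14455 - (-29 + 16)*(-83) = 14455 - (-13)*(-83) = 14455 - 1*1079 = 14455 - 1079 = 13376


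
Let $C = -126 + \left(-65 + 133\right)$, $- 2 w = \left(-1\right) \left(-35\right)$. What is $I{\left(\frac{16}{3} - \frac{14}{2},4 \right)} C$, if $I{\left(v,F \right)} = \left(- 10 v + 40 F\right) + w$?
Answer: $- \frac{27695}{3} \approx -9231.7$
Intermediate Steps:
$w = - \frac{35}{2}$ ($w = - \frac{\left(-1\right) \left(-35\right)}{2} = \left(- \frac{1}{2}\right) 35 = - \frac{35}{2} \approx -17.5$)
$I{\left(v,F \right)} = - \frac{35}{2} - 10 v + 40 F$ ($I{\left(v,F \right)} = \left(- 10 v + 40 F\right) - \frac{35}{2} = - \frac{35}{2} - 10 v + 40 F$)
$C = -58$ ($C = -126 + 68 = -58$)
$I{\left(\frac{16}{3} - \frac{14}{2},4 \right)} C = \left(- \frac{35}{2} - 10 \left(\frac{16}{3} - \frac{14}{2}\right) + 40 \cdot 4\right) \left(-58\right) = \left(- \frac{35}{2} - 10 \left(16 \cdot \frac{1}{3} - 7\right) + 160\right) \left(-58\right) = \left(- \frac{35}{2} - 10 \left(\frac{16}{3} - 7\right) + 160\right) \left(-58\right) = \left(- \frac{35}{2} - - \frac{50}{3} + 160\right) \left(-58\right) = \left(- \frac{35}{2} + \frac{50}{3} + 160\right) \left(-58\right) = \frac{955}{6} \left(-58\right) = - \frac{27695}{3}$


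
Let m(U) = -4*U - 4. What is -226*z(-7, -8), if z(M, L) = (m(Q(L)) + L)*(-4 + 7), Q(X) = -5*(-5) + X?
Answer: 54240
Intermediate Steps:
Q(X) = 25 + X
m(U) = -4 - 4*U
z(M, L) = -312 - 9*L (z(M, L) = ((-4 - 4*(25 + L)) + L)*(-4 + 7) = ((-4 + (-100 - 4*L)) + L)*3 = ((-104 - 4*L) + L)*3 = (-104 - 3*L)*3 = -312 - 9*L)
-226*z(-7, -8) = -226*(-312 - 9*(-8)) = -226*(-312 + 72) = -226*(-240) = 54240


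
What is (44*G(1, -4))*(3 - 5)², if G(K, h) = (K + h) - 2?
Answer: -880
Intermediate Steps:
G(K, h) = -2 + K + h
(44*G(1, -4))*(3 - 5)² = (44*(-2 + 1 - 4))*(3 - 5)² = (44*(-5))*(-2)² = -220*4 = -880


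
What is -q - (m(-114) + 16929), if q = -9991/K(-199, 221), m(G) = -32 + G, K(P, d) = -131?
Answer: -2208564/131 ≈ -16859.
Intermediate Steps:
q = 9991/131 (q = -9991/(-131) = -9991*(-1/131) = 9991/131 ≈ 76.267)
-q - (m(-114) + 16929) = -1*9991/131 - ((-32 - 114) + 16929) = -9991/131 - (-146 + 16929) = -9991/131 - 1*16783 = -9991/131 - 16783 = -2208564/131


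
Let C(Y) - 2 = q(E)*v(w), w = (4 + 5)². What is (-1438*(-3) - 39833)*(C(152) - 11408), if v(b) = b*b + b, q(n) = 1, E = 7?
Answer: 169212516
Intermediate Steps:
w = 81 (w = 9² = 81)
v(b) = b + b² (v(b) = b² + b = b + b²)
C(Y) = 6644 (C(Y) = 2 + 1*(81*(1 + 81)) = 2 + 1*(81*82) = 2 + 1*6642 = 2 + 6642 = 6644)
(-1438*(-3) - 39833)*(C(152) - 11408) = (-1438*(-3) - 39833)*(6644 - 11408) = (4314 - 39833)*(-4764) = -35519*(-4764) = 169212516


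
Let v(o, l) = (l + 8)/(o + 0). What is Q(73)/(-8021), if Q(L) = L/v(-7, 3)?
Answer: 511/88231 ≈ 0.0057916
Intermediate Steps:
v(o, l) = (8 + l)/o
Q(L) = -7*L/11 (Q(L) = L/(((8 + 3)/(-7))) = L/((-⅐*11)) = L/(-11/7) = L*(-7/11) = -7*L/11)
Q(73)/(-8021) = -7/11*73/(-8021) = -511/11*(-1/8021) = 511/88231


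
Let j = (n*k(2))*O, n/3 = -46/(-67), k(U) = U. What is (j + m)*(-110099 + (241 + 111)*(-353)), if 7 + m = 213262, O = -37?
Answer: -3346090926915/67 ≈ -4.9942e+10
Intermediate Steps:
n = 138/67 (n = 3*(-46/(-67)) = 3*(-46*(-1/67)) = 3*(46/67) = 138/67 ≈ 2.0597)
j = -10212/67 (j = ((138/67)*2)*(-37) = (276/67)*(-37) = -10212/67 ≈ -152.42)
m = 213255 (m = -7 + 213262 = 213255)
(j + m)*(-110099 + (241 + 111)*(-353)) = (-10212/67 + 213255)*(-110099 + (241 + 111)*(-353)) = 14277873*(-110099 + 352*(-353))/67 = 14277873*(-110099 - 124256)/67 = (14277873/67)*(-234355) = -3346090926915/67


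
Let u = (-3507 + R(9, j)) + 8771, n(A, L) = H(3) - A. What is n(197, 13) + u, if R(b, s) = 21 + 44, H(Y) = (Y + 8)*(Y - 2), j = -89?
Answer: 5143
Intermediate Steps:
H(Y) = (-2 + Y)*(8 + Y) (H(Y) = (8 + Y)*(-2 + Y) = (-2 + Y)*(8 + Y))
R(b, s) = 65
n(A, L) = 11 - A (n(A, L) = (-16 + 3**2 + 6*3) - A = (-16 + 9 + 18) - A = 11 - A)
u = 5329 (u = (-3507 + 65) + 8771 = -3442 + 8771 = 5329)
n(197, 13) + u = (11 - 1*197) + 5329 = (11 - 197) + 5329 = -186 + 5329 = 5143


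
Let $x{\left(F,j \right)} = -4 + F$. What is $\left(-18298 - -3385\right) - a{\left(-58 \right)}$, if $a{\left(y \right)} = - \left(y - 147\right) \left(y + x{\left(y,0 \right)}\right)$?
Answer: $9687$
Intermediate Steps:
$a{\left(y \right)} = - \left(-147 + y\right) \left(-4 + 2 y\right)$ ($a{\left(y \right)} = - \left(y - 147\right) \left(y + \left(-4 + y\right)\right) = - \left(-147 + y\right) \left(-4 + 2 y\right)$)
$\left(-18298 - -3385\right) - a{\left(-58 \right)} = \left(-18298 - -3385\right) - \left(-588 - 2 \left(-58\right)^{2} + 298 \left(-58\right)\right) = \left(-18298 + 3385\right) - \left(-588 - 6728 - 17284\right) = -14913 - \left(-588 - 6728 - 17284\right) = -14913 - -24600 = -14913 + 24600 = 9687$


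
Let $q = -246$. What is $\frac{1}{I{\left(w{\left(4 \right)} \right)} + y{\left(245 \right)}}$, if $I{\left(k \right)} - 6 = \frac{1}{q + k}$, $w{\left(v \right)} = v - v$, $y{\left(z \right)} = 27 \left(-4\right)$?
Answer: $- \frac{246}{25093} \approx -0.0098035$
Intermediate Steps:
$y{\left(z \right)} = -108$
$w{\left(v \right)} = 0$
$I{\left(k \right)} = 6 + \frac{1}{-246 + k}$
$\frac{1}{I{\left(w{\left(4 \right)} \right)} + y{\left(245 \right)}} = \frac{1}{\frac{-1475 + 6 \cdot 0}{-246 + 0} - 108} = \frac{1}{\frac{-1475 + 0}{-246} - 108} = \frac{1}{\left(- \frac{1}{246}\right) \left(-1475\right) - 108} = \frac{1}{\frac{1475}{246} - 108} = \frac{1}{- \frac{25093}{246}} = - \frac{246}{25093}$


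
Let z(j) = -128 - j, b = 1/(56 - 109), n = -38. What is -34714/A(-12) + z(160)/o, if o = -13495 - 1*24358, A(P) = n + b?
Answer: 69644119546/76273795 ≈ 913.08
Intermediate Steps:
b = -1/53 (b = 1/(-53) = -1/53 ≈ -0.018868)
A(P) = -2015/53 (A(P) = -38 - 1/53 = -2015/53)
o = -37853 (o = -13495 - 24358 = -37853)
-34714/A(-12) + z(160)/o = -34714/(-2015/53) + (-128 - 1*160)/(-37853) = -34714*(-53/2015) + (-128 - 160)*(-1/37853) = 1839842/2015 - 288*(-1/37853) = 1839842/2015 + 288/37853 = 69644119546/76273795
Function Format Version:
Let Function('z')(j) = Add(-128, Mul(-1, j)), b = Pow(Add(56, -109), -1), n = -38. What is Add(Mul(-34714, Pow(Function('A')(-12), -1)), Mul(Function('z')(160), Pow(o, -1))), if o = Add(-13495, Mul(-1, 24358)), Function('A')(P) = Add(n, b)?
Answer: Rational(69644119546, 76273795) ≈ 913.08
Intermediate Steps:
b = Rational(-1, 53) (b = Pow(-53, -1) = Rational(-1, 53) ≈ -0.018868)
Function('A')(P) = Rational(-2015, 53) (Function('A')(P) = Add(-38, Rational(-1, 53)) = Rational(-2015, 53))
o = -37853 (o = Add(-13495, -24358) = -37853)
Add(Mul(-34714, Pow(Function('A')(-12), -1)), Mul(Function('z')(160), Pow(o, -1))) = Add(Mul(-34714, Pow(Rational(-2015, 53), -1)), Mul(Add(-128, Mul(-1, 160)), Pow(-37853, -1))) = Add(Mul(-34714, Rational(-53, 2015)), Mul(Add(-128, -160), Rational(-1, 37853))) = Add(Rational(1839842, 2015), Mul(-288, Rational(-1, 37853))) = Add(Rational(1839842, 2015), Rational(288, 37853)) = Rational(69644119546, 76273795)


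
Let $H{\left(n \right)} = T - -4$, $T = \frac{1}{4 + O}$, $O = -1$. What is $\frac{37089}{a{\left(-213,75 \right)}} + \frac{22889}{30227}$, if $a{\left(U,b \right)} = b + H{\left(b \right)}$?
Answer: $\frac{3368715191}{7194026} \approx 468.27$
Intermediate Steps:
$T = \frac{1}{3}$ ($T = \frac{1}{4 - 1} = \frac{1}{3} \approx 0.33333$)
$H{\left(n \right)} = \frac{13}{3}$ ($H{\left(n \right)} = \frac{1}{3} - -4 = \frac{1}{3} + 4 = \frac{13}{3}$)
$a{\left(U,b \right)} = \frac{13}{3} + b$ ($a{\left(U,b \right)} = b + \frac{13}{3} = \frac{13}{3} + b$)
$\frac{37089}{a{\left(-213,75 \right)}} + \frac{22889}{30227} = \frac{37089}{\frac{13}{3} + 75} + \frac{22889}{30227} = \frac{37089}{\frac{238}{3}} + 22889 \cdot \frac{1}{30227} = 37089 \cdot \frac{3}{238} + \frac{22889}{30227} = \frac{111267}{238} + \frac{22889}{30227} = \frac{3368715191}{7194026}$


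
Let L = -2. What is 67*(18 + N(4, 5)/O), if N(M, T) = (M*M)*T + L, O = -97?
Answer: 111756/97 ≈ 1152.1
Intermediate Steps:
N(M, T) = -2 + T*M² (N(M, T) = (M*M)*T - 2 = M²*T - 2 = T*M² - 2 = -2 + T*M²)
67*(18 + N(4, 5)/O) = 67*(18 + (-2 + 5*4²)/(-97)) = 67*(18 + (-2 + 5*16)*(-1/97)) = 67*(18 + (-2 + 80)*(-1/97)) = 67*(18 + 78*(-1/97)) = 67*(18 - 78/97) = 67*(1668/97) = 111756/97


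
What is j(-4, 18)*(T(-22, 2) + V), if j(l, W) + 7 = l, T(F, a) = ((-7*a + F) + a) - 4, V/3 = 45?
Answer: -1067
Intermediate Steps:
V = 135 (V = 3*45 = 135)
T(F, a) = -4 + F - 6*a (T(F, a) = ((F - 7*a) + a) - 4 = (F - 6*a) - 4 = -4 + F - 6*a)
j(l, W) = -7 + l
j(-4, 18)*(T(-22, 2) + V) = (-7 - 4)*((-4 - 22 - 6*2) + 135) = -11*((-4 - 22 - 12) + 135) = -11*(-38 + 135) = -11*97 = -1067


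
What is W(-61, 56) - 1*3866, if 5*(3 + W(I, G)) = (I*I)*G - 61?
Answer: 37794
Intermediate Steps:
W(I, G) = -76/5 + G*I²/5 (W(I, G) = -3 + ((I*I)*G - 61)/5 = -3 + (I²*G - 61)/5 = -3 + (G*I² - 61)/5 = -3 + (-61 + G*I²)/5 = -3 + (-61/5 + G*I²/5) = -76/5 + G*I²/5)
W(-61, 56) - 1*3866 = (-76/5 + (⅕)*56*(-61)²) - 1*3866 = (-76/5 + (⅕)*56*3721) - 3866 = (-76/5 + 208376/5) - 3866 = 41660 - 3866 = 37794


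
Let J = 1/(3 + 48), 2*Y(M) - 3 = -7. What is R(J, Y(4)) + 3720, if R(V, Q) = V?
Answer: 189721/51 ≈ 3720.0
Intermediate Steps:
Y(M) = -2 (Y(M) = 3/2 + (½)*(-7) = 3/2 - 7/2 = -2)
J = 1/51 ≈ 0.019608
R(J, Y(4)) + 3720 = 1/51 + 3720 = 189721/51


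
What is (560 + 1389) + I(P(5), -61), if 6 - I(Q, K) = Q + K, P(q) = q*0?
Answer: 2016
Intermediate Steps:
P(q) = 0
I(Q, K) = 6 - K - Q (I(Q, K) = 6 - (Q + K) = 6 - (K + Q) = 6 + (-K - Q) = 6 - K - Q)
(560 + 1389) + I(P(5), -61) = (560 + 1389) + (6 - 1*(-61) - 1*0) = 1949 + (6 + 61 + 0) = 1949 + 67 = 2016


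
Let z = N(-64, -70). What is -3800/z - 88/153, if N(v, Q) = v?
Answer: 71971/1224 ≈ 58.800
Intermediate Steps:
z = -64
-3800/z - 88/153 = -3800/(-64) - 88/153 = -3800*(-1/64) - 88*1/153 = 475/8 - 88/153 = 71971/1224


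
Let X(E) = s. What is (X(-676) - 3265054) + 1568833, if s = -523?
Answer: -1696744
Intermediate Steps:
X(E) = -523
(X(-676) - 3265054) + 1568833 = (-523 - 3265054) + 1568833 = -3265577 + 1568833 = -1696744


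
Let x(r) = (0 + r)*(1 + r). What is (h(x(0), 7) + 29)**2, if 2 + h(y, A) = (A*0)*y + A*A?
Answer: 5776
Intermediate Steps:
x(r) = r*(1 + r)
h(y, A) = -2 + A**2 (h(y, A) = -2 + ((A*0)*y + A*A) = -2 + (0*y + A**2) = -2 + (0 + A**2) = -2 + A**2)
(h(x(0), 7) + 29)**2 = ((-2 + 7**2) + 29)**2 = ((-2 + 49) + 29)**2 = (47 + 29)**2 = 76**2 = 5776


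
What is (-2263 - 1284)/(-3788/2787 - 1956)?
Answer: 9885489/5455160 ≈ 1.8121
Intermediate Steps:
(-2263 - 1284)/(-3788/2787 - 1956) = -3547/(-3788*1/2787 - 1956) = -3547/(-3788/2787 - 1956) = -3547/(-5455160/2787) = -3547*(-2787/5455160) = 9885489/5455160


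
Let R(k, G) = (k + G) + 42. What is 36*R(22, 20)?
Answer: 3024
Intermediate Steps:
R(k, G) = 42 + G + k (R(k, G) = (G + k) + 42 = 42 + G + k)
36*R(22, 20) = 36*(42 + 20 + 22) = 36*84 = 3024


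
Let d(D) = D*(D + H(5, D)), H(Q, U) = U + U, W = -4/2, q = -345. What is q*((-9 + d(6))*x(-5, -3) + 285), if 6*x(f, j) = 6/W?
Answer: -162495/2 ≈ -81248.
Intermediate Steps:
W = -2 (W = -4*1/2 = -2)
H(Q, U) = 2*U
d(D) = 3*D**2 (d(D) = D*(D + 2*D) = D*(3*D) = 3*D**2)
x(f, j) = -1/2 (x(f, j) = (6/(-2))/6 = (6*(-1/2))/6 = (1/6)*(-3) = -1/2)
q*((-9 + d(6))*x(-5, -3) + 285) = -345*((-9 + 3*6**2)*(-1/2) + 285) = -345*((-9 + 3*36)*(-1/2) + 285) = -345*((-9 + 108)*(-1/2) + 285) = -345*(99*(-1/2) + 285) = -345*(-99/2 + 285) = -345*471/2 = -162495/2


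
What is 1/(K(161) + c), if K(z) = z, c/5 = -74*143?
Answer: -1/52749 ≈ -1.8958e-5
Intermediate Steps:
c = -52910 (c = 5*(-74*143) = 5*(-10582) = -52910)
1/(K(161) + c) = 1/(161 - 52910) = 1/(-52749) = -1/52749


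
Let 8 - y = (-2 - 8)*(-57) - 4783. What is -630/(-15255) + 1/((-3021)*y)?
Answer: 59507545/1440935433 ≈ 0.041298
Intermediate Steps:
y = 4221 (y = 8 - ((-2 - 8)*(-57) - 4783) = 8 - (-10*(-57) - 4783) = 8 - (570 - 4783) = 8 - 1*(-4213) = 8 + 4213 = 4221)
-630/(-15255) + 1/((-3021)*y) = -630/(-15255) + 1/(-3021*4221) = -630*(-1/15255) - 1/3021*1/4221 = 14/339 - 1/12751641 = 59507545/1440935433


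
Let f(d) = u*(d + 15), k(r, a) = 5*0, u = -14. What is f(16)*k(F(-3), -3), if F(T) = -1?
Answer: 0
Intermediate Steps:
k(r, a) = 0
f(d) = -210 - 14*d (f(d) = -14*(d + 15) = -14*(15 + d) = -210 - 14*d)
f(16)*k(F(-3), -3) = (-210 - 14*16)*0 = (-210 - 224)*0 = -434*0 = 0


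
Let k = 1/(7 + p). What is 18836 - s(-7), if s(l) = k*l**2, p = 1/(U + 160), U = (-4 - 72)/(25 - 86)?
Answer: 1297563304/68913 ≈ 18829.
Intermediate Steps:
U = 76/61 (U = -76/(-61) = -76*(-1/61) = 76/61 ≈ 1.2459)
p = 61/9836 (p = 1/(76/61 + 160) = 1/(9836/61) = 61/9836 ≈ 0.0062017)
k = 9836/68913 (k = 1/(7 + 61/9836) = 1/(68913/9836) = 9836/68913 ≈ 0.14273)
s(l) = 9836*l**2/68913
18836 - s(-7) = 18836 - 9836*(-7)**2/68913 = 18836 - 9836*49/68913 = 18836 - 1*481964/68913 = 18836 - 481964/68913 = 1297563304/68913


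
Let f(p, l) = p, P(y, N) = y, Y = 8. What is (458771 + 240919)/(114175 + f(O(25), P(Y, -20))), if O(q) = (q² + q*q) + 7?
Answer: 349845/57716 ≈ 6.0615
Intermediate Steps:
O(q) = 7 + 2*q² (O(q) = (q² + q²) + 7 = 2*q² + 7 = 7 + 2*q²)
(458771 + 240919)/(114175 + f(O(25), P(Y, -20))) = (458771 + 240919)/(114175 + (7 + 2*25²)) = 699690/(114175 + (7 + 2*625)) = 699690/(114175 + (7 + 1250)) = 699690/(114175 + 1257) = 699690/115432 = 699690*(1/115432) = 349845/57716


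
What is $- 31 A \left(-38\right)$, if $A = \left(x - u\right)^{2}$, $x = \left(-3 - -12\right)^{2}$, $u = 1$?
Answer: $7539200$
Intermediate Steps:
$x = 81$ ($x = \left(-3 + 12\right)^{2} = 9^{2} = 81$)
$A = 6400$ ($A = \left(81 - 1\right)^{2} = 80^{2} = 6400$)
$- 31 A \left(-38\right) = \left(-31\right) 6400 \left(-38\right) = \left(-198400\right) \left(-38\right) = 7539200$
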